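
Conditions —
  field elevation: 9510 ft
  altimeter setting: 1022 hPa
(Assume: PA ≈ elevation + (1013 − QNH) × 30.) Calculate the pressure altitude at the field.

Pressure correction = (1013 − 1022) × 30 = -270 ft.
Pressure altitude = 9510 + (-270) = 9240 ft.

9240 ft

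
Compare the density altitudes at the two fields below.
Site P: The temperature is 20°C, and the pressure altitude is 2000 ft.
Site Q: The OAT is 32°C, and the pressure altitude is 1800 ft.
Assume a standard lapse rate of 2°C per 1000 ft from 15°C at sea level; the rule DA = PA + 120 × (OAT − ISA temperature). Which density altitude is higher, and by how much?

Site Q by 1192 ft

Site P: ISA temp = 11°C, deviation +9°C, DA = 2000 + 120 × 9 = 3080 ft.
Site Q: ISA temp = 11.4°C, deviation +20.6°C, DA = 1800 + 120 × 20.6 = 4272 ft.
Site Q is higher by 4272 − 3080 = 1192 ft.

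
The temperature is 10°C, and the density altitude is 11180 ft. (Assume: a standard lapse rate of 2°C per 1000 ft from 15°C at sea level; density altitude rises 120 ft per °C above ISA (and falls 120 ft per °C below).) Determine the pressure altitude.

DA = PA + 120 × (OAT − (15 − 2·PA/1000)) = PA + 120·OAT − 1800 + 0.24·PA = 1.24·PA + 120·OAT − 1800.
So 1.24·PA = 11180 − 120 × 10 + 1800 = 11780.
PA = 11780 / 1.24 = 9500 ft.

9500 ft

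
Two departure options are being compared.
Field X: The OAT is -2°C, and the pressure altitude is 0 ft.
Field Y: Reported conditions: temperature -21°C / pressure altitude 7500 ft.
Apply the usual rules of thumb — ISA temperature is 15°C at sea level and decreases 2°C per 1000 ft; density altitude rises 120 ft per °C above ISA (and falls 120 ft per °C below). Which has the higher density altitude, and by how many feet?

Field X: ISA temp = 15°C, deviation -17°C, DA = 0 + 120 × (-17) = -2040 ft.
Field Y: ISA temp = 0°C, deviation -21°C, DA = 7500 + 120 × (-21) = 4980 ft.
Field Y is higher by 4980 − (-2040) = 7020 ft.

Field Y by 7020 ft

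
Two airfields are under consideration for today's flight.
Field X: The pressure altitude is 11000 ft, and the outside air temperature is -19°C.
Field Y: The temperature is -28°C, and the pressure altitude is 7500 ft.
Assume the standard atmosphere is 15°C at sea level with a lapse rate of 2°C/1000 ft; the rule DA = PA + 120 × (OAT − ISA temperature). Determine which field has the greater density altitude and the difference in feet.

Field X: ISA temp = -7°C, deviation -12°C, DA = 11000 + 120 × (-12) = 9560 ft.
Field Y: ISA temp = 0°C, deviation -28°C, DA = 7500 + 120 × (-28) = 4140 ft.
Field X is higher by 9560 − 4140 = 5420 ft.

Field X by 5420 ft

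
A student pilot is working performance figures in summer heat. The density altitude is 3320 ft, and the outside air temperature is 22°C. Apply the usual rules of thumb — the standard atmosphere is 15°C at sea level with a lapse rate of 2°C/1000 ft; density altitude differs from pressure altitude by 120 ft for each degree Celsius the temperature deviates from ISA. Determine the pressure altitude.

2000 ft

DA = PA + 120 × (OAT − (15 − 2·PA/1000)) = PA + 120·OAT − 1800 + 0.24·PA = 1.24·PA + 120·OAT − 1800.
So 1.24·PA = 3320 − 120 × 22 + 1800 = 2480.
PA = 2480 / 1.24 = 2000 ft.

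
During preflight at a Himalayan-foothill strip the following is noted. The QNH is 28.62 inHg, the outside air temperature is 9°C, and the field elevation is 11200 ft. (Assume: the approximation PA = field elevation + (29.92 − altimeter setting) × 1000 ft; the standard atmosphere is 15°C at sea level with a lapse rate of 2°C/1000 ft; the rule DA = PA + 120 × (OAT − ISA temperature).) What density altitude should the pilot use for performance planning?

14780 ft

Pressure altitude = 11200 + (29.92 − 28.62) × 1000 = 11200 + (+1300) = 12500 ft.
ISA temperature at 12500 ft = 15 − 2 × (12500/1000) = -10°C.
ISA deviation = 9 − (-10) = +19°C.
Density altitude = 12500 + 120 × (19) = 14780 ft.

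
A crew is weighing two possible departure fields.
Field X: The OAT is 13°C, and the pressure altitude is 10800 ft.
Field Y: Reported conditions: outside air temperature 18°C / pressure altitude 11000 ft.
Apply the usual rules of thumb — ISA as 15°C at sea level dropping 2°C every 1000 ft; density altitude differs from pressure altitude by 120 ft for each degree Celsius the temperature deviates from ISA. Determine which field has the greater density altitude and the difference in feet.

Field Y by 848 ft

Field X: ISA temp = -6.6°C, deviation +19.6°C, DA = 10800 + 120 × 19.6 = 13152 ft.
Field Y: ISA temp = -7°C, deviation +25°C, DA = 11000 + 120 × 25 = 14000 ft.
Field Y is higher by 14000 − 13152 = 848 ft.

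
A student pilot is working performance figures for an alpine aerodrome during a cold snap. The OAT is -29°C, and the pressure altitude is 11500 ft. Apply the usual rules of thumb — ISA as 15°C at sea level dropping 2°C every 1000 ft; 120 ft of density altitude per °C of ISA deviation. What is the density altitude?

ISA temperature at 11500 ft = 15 − 2 × (11500/1000) = -8°C.
ISA deviation = -29 − (-8) = -21°C.
Density altitude = 11500 + 120 × (-21) = 11500 + (-2520) = 8980 ft.

8980 ft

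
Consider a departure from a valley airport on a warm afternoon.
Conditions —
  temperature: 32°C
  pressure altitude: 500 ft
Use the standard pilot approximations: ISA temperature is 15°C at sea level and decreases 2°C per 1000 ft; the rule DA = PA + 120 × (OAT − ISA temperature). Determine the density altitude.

ISA temperature at 500 ft = 15 − 2 × (500/1000) = 14°C.
ISA deviation = 32 − 14 = +18°C.
Density altitude = 500 + 120 × (18) = 500 + (+2160) = 2660 ft.

2660 ft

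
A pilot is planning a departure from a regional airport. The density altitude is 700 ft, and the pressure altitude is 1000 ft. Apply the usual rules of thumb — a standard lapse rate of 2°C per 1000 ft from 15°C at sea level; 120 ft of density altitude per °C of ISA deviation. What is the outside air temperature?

Density altitude − pressure altitude = 700 − 1000 = -300 ft.
At 120 ft/°C that is an ISA deviation of -300/120 = -2.5°C.
ISA temperature at 1000 ft = 15 − 2 × (1000/1000) = 13°C.
OAT = ISA + deviation = 13 + (-2.5) = 10.5°C.

10.5°C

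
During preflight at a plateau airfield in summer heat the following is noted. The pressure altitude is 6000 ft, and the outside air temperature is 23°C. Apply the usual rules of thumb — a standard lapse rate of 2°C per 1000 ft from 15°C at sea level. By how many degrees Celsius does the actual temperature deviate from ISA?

ISA+20°C

ISA temperature at 6000 ft = 15 − 2 × (6000/1000) = 3°C.
Deviation = OAT − ISA = 23 − 3 = +20°C.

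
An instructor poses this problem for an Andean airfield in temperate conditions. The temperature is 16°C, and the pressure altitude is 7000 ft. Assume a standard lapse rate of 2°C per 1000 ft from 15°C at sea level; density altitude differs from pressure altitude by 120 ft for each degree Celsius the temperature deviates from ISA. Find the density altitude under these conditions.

ISA temperature at 7000 ft = 15 − 2 × (7000/1000) = 1°C.
ISA deviation = 16 − 1 = +15°C.
Density altitude = 7000 + 120 × (15) = 7000 + (+1800) = 8800 ft.

8800 ft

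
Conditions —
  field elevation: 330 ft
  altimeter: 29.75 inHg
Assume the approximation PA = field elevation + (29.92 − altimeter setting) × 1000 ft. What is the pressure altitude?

500 ft

Pressure correction = (29.92 − 29.75) × 1000 = +170 ft.
Pressure altitude = 330 + (+170) = 500 ft.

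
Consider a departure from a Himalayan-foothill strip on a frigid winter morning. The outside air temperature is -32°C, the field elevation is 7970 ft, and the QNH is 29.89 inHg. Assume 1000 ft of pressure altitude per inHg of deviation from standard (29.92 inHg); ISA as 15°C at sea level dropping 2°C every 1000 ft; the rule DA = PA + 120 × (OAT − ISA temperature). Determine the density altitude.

Pressure altitude = 7970 + (29.92 − 29.89) × 1000 = 7970 + (+30) = 8000 ft.
ISA temperature at 8000 ft = 15 − 2 × (8000/1000) = -1°C.
ISA deviation = -32 − (-1) = -31°C.
Density altitude = 8000 + 120 × (-31) = 4280 ft.

4280 ft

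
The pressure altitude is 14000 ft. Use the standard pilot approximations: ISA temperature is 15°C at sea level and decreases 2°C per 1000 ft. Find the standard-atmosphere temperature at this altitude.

-13°C

ISA temperature = 15 − 2 × (14000/1000) = 15 − 28 = -13°C.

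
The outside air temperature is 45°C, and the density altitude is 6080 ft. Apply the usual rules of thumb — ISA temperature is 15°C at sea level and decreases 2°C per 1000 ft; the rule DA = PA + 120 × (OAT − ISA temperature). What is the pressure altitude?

DA = PA + 120 × (OAT − (15 − 2·PA/1000)) = PA + 120·OAT − 1800 + 0.24·PA = 1.24·PA + 120·OAT − 1800.
So 1.24·PA = 6080 − 120 × 45 + 1800 = 2480.
PA = 2480 / 1.24 = 2000 ft.

2000 ft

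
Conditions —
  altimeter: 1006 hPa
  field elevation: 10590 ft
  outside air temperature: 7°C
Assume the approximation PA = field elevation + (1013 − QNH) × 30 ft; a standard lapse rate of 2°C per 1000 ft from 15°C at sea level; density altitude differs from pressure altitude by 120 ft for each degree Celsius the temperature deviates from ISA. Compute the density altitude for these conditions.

12432 ft

Pressure altitude = 10590 + (1013 − 1006) × 30 = 10590 + (+210) = 10800 ft.
ISA temperature at 10800 ft = 15 − 2 × (10800/1000) = -6.6°C.
ISA deviation = 7 − (-6.6) = +13.6°C.
Density altitude = 10800 + 120 × (13.6) = 12432 ft.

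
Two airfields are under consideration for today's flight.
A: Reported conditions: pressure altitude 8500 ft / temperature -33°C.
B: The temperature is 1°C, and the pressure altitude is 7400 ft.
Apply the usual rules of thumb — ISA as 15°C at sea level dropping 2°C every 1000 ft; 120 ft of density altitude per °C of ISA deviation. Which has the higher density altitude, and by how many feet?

A: ISA temp = -2°C, deviation -31°C, DA = 8500 + 120 × (-31) = 4780 ft.
B: ISA temp = 0.2°C, deviation +0.8°C, DA = 7400 + 120 × 0.8 = 7496 ft.
B is higher by 7496 − 4780 = 2716 ft.

B by 2716 ft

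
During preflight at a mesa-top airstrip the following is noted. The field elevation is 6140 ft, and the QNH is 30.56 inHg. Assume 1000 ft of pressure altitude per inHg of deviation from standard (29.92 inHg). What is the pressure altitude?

Pressure correction = (29.92 − 30.56) × 1000 = -640 ft.
Pressure altitude = 6140 + (-640) = 5500 ft.

5500 ft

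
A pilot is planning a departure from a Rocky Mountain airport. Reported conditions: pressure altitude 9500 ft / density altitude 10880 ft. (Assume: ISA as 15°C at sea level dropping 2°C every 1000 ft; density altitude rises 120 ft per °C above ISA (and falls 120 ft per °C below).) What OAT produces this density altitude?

7.5°C

Density altitude − pressure altitude = 10880 − 9500 = +1380 ft.
At 120 ft/°C that is an ISA deviation of 1380/120 = +11.5°C.
ISA temperature at 9500 ft = 15 − 2 × (9500/1000) = -4°C.
OAT = ISA + deviation = -4 + (+11.5) = 7.5°C.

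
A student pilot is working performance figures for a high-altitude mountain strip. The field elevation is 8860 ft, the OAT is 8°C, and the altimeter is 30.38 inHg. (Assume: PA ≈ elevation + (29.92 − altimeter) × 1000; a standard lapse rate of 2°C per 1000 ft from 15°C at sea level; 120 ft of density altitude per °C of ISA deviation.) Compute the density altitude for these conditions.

Pressure altitude = 8860 + (29.92 − 30.38) × 1000 = 8860 + (-460) = 8400 ft.
ISA temperature at 8400 ft = 15 − 2 × (8400/1000) = -1.8°C.
ISA deviation = 8 − (-1.8) = +9.8°C.
Density altitude = 8400 + 120 × (9.8) = 9576 ft.

9576 ft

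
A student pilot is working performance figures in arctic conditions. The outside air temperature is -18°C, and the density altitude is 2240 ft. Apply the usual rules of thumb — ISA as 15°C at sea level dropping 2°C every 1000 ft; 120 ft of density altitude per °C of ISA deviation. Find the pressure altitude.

DA = PA + 120 × (OAT − (15 − 2·PA/1000)) = PA + 120·OAT − 1800 + 0.24·PA = 1.24·PA + 120·OAT − 1800.
So 1.24·PA = 2240 − 120 × (-18) + 1800 = 6200.
PA = 6200 / 1.24 = 5000 ft.

5000 ft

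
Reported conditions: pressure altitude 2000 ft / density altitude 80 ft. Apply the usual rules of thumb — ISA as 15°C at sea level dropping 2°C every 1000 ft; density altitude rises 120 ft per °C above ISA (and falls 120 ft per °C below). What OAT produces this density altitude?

Density altitude − pressure altitude = 80 − 2000 = -1920 ft.
At 120 ft/°C that is an ISA deviation of -1920/120 = -16°C.
ISA temperature at 2000 ft = 15 − 2 × (2000/1000) = 11°C.
OAT = ISA + deviation = 11 + (-16) = -5°C.

-5°C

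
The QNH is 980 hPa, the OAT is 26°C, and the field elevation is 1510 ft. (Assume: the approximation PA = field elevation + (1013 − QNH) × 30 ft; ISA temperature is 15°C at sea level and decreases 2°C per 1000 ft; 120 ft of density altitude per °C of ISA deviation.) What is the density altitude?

Pressure altitude = 1510 + (1013 − 980) × 30 = 1510 + (+990) = 2500 ft.
ISA temperature at 2500 ft = 15 − 2 × (2500/1000) = 10°C.
ISA deviation = 26 − 10 = +16°C.
Density altitude = 2500 + 120 × (16) = 4420 ft.

4420 ft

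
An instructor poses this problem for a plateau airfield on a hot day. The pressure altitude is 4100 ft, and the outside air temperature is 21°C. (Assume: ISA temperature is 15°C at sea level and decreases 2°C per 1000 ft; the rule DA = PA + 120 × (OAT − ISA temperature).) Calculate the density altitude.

ISA temperature at 4100 ft = 15 − 2 × (4100/1000) = 6.8°C.
ISA deviation = 21 − 6.8 = +14.2°C.
Density altitude = 4100 + 120 × (14.2) = 4100 + (+1704) = 5804 ft.

5804 ft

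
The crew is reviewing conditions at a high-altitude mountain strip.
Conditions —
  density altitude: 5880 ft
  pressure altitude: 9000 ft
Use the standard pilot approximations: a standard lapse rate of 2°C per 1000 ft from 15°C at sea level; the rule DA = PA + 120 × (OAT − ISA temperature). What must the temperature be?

Density altitude − pressure altitude = 5880 − 9000 = -3120 ft.
At 120 ft/°C that is an ISA deviation of -3120/120 = -26°C.
ISA temperature at 9000 ft = 15 − 2 × (9000/1000) = -3°C.
OAT = ISA + deviation = -3 + (-26) = -29°C.

-29°C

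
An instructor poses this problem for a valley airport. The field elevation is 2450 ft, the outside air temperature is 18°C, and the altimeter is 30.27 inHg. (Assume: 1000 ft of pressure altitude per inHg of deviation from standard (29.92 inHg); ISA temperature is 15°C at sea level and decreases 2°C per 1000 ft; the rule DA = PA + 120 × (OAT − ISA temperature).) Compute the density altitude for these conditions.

2964 ft

Pressure altitude = 2450 + (29.92 − 30.27) × 1000 = 2450 + (-350) = 2100 ft.
ISA temperature at 2100 ft = 15 − 2 × (2100/1000) = 10.8°C.
ISA deviation = 18 − 10.8 = +7.2°C.
Density altitude = 2100 + 120 × (7.2) = 2964 ft.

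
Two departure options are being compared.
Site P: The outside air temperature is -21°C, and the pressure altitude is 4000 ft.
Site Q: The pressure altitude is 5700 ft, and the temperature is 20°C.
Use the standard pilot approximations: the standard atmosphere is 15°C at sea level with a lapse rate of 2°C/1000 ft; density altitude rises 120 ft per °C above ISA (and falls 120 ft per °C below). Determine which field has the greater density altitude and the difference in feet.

Site Q by 7028 ft

Site P: ISA temp = 7°C, deviation -28°C, DA = 4000 + 120 × (-28) = 640 ft.
Site Q: ISA temp = 3.6°C, deviation +16.4°C, DA = 5700 + 120 × 16.4 = 7668 ft.
Site Q is higher by 7668 − 640 = 7028 ft.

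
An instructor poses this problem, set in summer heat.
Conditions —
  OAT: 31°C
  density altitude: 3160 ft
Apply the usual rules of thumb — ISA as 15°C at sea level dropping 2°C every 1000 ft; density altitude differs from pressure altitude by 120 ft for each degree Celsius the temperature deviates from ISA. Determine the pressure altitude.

1000 ft

DA = PA + 120 × (OAT − (15 − 2·PA/1000)) = PA + 120·OAT − 1800 + 0.24·PA = 1.24·PA + 120·OAT − 1800.
So 1.24·PA = 3160 − 120 × 31 + 1800 = 1240.
PA = 1240 / 1.24 = 1000 ft.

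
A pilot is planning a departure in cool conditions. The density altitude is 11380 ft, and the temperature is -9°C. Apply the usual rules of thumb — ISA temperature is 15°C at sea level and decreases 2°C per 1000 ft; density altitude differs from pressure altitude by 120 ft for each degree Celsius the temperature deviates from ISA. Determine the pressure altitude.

11500 ft

DA = PA + 120 × (OAT − (15 − 2·PA/1000)) = PA + 120·OAT − 1800 + 0.24·PA = 1.24·PA + 120·OAT − 1800.
So 1.24·PA = 11380 − 120 × (-9) + 1800 = 14260.
PA = 14260 / 1.24 = 11500 ft.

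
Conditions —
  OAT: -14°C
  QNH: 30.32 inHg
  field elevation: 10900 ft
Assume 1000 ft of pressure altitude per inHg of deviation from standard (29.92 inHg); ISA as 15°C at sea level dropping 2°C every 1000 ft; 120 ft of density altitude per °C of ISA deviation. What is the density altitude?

Pressure altitude = 10900 + (29.92 − 30.32) × 1000 = 10900 + (-400) = 10500 ft.
ISA temperature at 10500 ft = 15 − 2 × (10500/1000) = -6°C.
ISA deviation = -14 − (-6) = -8°C.
Density altitude = 10500 + 120 × (-8) = 9540 ft.

9540 ft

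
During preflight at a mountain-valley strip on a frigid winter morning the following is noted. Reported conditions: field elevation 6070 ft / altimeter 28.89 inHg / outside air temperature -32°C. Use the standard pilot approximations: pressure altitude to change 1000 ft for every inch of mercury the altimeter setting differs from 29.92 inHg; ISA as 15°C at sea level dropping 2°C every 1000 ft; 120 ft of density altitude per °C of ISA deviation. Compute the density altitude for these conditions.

Pressure altitude = 6070 + (29.92 − 28.89) × 1000 = 6070 + (+1030) = 7100 ft.
ISA temperature at 7100 ft = 15 − 2 × (7100/1000) = 0.8°C.
ISA deviation = -32 − 0.8 = -32.8°C.
Density altitude = 7100 + 120 × (-32.8) = 3164 ft.

3164 ft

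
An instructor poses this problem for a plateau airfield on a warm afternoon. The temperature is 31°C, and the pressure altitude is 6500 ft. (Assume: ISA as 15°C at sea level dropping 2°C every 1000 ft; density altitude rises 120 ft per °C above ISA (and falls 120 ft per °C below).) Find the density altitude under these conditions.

ISA temperature at 6500 ft = 15 − 2 × (6500/1000) = 2°C.
ISA deviation = 31 − 2 = +29°C.
Density altitude = 6500 + 120 × (29) = 6500 + (+3480) = 9980 ft.

9980 ft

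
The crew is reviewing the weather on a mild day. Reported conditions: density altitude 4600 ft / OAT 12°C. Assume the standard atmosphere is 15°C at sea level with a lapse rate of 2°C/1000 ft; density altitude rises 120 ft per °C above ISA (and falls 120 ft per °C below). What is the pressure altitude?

DA = PA + 120 × (OAT − (15 − 2·PA/1000)) = PA + 120·OAT − 1800 + 0.24·PA = 1.24·PA + 120·OAT − 1800.
So 1.24·PA = 4600 − 120 × 12 + 1800 = 4960.
PA = 4960 / 1.24 = 4000 ft.

4000 ft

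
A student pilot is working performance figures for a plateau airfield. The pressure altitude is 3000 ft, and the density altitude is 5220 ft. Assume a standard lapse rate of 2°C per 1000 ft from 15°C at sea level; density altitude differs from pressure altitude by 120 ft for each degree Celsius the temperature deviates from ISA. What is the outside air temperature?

27.5°C

Density altitude − pressure altitude = 5220 − 3000 = +2220 ft.
At 120 ft/°C that is an ISA deviation of 2220/120 = +18.5°C.
ISA temperature at 3000 ft = 15 − 2 × (3000/1000) = 9°C.
OAT = ISA + deviation = 9 + (+18.5) = 27.5°C.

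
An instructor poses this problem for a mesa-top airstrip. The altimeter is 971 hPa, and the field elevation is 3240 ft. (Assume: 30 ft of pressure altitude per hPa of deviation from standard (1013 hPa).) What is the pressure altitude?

Pressure correction = (1013 − 971) × 30 = +1260 ft.
Pressure altitude = 3240 + (+1260) = 4500 ft.

4500 ft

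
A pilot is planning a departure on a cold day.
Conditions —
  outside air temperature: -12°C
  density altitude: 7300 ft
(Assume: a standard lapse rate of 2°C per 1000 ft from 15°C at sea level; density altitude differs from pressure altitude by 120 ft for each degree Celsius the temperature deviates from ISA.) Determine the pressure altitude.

DA = PA + 120 × (OAT − (15 − 2·PA/1000)) = PA + 120·OAT − 1800 + 0.24·PA = 1.24·PA + 120·OAT − 1800.
So 1.24·PA = 7300 − 120 × (-12) + 1800 = 10540.
PA = 10540 / 1.24 = 8500 ft.

8500 ft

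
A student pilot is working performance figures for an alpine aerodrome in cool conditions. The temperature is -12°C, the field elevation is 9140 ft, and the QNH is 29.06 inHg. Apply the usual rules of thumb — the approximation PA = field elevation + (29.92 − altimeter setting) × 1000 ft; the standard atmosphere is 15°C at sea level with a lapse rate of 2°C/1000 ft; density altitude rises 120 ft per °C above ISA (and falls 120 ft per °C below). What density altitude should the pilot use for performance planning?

9160 ft

Pressure altitude = 9140 + (29.92 − 29.06) × 1000 = 9140 + (+860) = 10000 ft.
ISA temperature at 10000 ft = 15 − 2 × (10000/1000) = -5°C.
ISA deviation = -12 − (-5) = -7°C.
Density altitude = 10000 + 120 × (-7) = 9160 ft.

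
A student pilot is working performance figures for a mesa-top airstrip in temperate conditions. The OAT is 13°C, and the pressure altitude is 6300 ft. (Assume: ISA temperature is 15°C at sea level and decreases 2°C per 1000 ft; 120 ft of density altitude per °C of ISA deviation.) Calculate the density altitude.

ISA temperature at 6300 ft = 15 − 2 × (6300/1000) = 2.4°C.
ISA deviation = 13 − 2.4 = +10.6°C.
Density altitude = 6300 + 120 × (10.6) = 6300 + (+1272) = 7572 ft.

7572 ft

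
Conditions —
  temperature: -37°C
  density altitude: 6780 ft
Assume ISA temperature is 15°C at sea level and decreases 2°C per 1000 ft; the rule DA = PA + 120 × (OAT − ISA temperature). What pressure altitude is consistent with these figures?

10500 ft

DA = PA + 120 × (OAT − (15 − 2·PA/1000)) = PA + 120·OAT − 1800 + 0.24·PA = 1.24·PA + 120·OAT − 1800.
So 1.24·PA = 6780 − 120 × (-37) + 1800 = 13020.
PA = 13020 / 1.24 = 10500 ft.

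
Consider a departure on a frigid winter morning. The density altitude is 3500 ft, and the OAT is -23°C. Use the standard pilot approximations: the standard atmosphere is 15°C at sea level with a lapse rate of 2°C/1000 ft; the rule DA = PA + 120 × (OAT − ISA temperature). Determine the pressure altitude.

6500 ft

DA = PA + 120 × (OAT − (15 − 2·PA/1000)) = PA + 120·OAT − 1800 + 0.24·PA = 1.24·PA + 120·OAT − 1800.
So 1.24·PA = 3500 − 120 × (-23) + 1800 = 8060.
PA = 8060 / 1.24 = 6500 ft.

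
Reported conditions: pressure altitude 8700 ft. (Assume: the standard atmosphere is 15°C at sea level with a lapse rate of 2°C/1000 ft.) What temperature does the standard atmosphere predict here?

ISA temperature = 15 − 2 × (8700/1000) = 15 − 17.4 = -2.4°C.

-2.4°C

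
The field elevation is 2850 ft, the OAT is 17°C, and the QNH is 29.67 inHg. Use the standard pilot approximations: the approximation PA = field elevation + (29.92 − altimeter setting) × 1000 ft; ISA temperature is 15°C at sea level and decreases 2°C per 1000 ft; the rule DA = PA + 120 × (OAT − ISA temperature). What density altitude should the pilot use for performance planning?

Pressure altitude = 2850 + (29.92 − 29.67) × 1000 = 2850 + (+250) = 3100 ft.
ISA temperature at 3100 ft = 15 − 2 × (3100/1000) = 8.8°C.
ISA deviation = 17 − 8.8 = +8.2°C.
Density altitude = 3100 + 120 × (8.2) = 4084 ft.

4084 ft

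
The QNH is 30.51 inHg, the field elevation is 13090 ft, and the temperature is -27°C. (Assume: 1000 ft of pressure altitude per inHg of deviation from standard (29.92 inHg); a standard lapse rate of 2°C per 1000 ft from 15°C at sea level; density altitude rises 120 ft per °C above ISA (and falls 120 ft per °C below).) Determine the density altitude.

Pressure altitude = 13090 + (29.92 − 30.51) × 1000 = 13090 + (-590) = 12500 ft.
ISA temperature at 12500 ft = 15 − 2 × (12500/1000) = -10°C.
ISA deviation = -27 − (-10) = -17°C.
Density altitude = 12500 + 120 × (-17) = 10460 ft.

10460 ft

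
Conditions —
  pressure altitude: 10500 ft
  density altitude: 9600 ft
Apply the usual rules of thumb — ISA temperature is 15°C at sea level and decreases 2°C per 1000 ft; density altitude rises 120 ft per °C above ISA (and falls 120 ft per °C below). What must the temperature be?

-13.5°C

Density altitude − pressure altitude = 9600 − 10500 = -900 ft.
At 120 ft/°C that is an ISA deviation of -900/120 = -7.5°C.
ISA temperature at 10500 ft = 15 − 2 × (10500/1000) = -6°C.
OAT = ISA + deviation = -6 + (-7.5) = -13.5°C.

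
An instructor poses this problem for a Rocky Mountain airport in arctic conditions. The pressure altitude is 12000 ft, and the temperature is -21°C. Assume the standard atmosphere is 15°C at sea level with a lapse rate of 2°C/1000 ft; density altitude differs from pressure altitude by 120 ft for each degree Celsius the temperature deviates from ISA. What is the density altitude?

ISA temperature at 12000 ft = 15 − 2 × (12000/1000) = -9°C.
ISA deviation = -21 − (-9) = -12°C.
Density altitude = 12000 + 120 × (-12) = 12000 + (-1440) = 10560 ft.

10560 ft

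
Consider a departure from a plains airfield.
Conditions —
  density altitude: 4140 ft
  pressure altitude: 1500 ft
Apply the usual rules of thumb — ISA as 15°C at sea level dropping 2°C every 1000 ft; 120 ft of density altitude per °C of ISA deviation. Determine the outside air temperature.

34°C

Density altitude − pressure altitude = 4140 − 1500 = +2640 ft.
At 120 ft/°C that is an ISA deviation of 2640/120 = +22°C.
ISA temperature at 1500 ft = 15 − 2 × (1500/1000) = 12°C.
OAT = ISA + deviation = 12 + (+22) = 34°C.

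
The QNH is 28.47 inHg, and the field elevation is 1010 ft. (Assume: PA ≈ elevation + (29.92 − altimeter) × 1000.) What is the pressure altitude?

2460 ft

Pressure correction = (29.92 − 28.47) × 1000 = +1450 ft.
Pressure altitude = 1010 + (+1450) = 2460 ft.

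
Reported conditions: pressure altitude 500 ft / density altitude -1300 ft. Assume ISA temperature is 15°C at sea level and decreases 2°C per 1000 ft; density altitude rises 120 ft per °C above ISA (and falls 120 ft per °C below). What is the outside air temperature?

Density altitude − pressure altitude = -1300 − 500 = -1800 ft.
At 120 ft/°C that is an ISA deviation of -1800/120 = -15°C.
ISA temperature at 500 ft = 15 − 2 × (500/1000) = 14°C.
OAT = ISA + deviation = 14 + (-15) = -1°C.

-1°C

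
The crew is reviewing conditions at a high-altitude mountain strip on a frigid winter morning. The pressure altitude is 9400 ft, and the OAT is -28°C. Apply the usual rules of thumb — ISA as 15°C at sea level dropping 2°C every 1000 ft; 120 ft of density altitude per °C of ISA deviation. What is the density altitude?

6496 ft

ISA temperature at 9400 ft = 15 − 2 × (9400/1000) = -3.8°C.
ISA deviation = -28 − (-3.8) = -24.2°C.
Density altitude = 9400 + 120 × (-24.2) = 9400 + (-2904) = 6496 ft.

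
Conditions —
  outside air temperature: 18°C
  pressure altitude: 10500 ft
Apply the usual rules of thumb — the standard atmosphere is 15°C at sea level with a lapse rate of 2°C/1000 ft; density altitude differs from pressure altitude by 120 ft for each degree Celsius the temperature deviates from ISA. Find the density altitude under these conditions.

ISA temperature at 10500 ft = 15 − 2 × (10500/1000) = -6°C.
ISA deviation = 18 − (-6) = +24°C.
Density altitude = 10500 + 120 × (24) = 10500 + (+2880) = 13380 ft.

13380 ft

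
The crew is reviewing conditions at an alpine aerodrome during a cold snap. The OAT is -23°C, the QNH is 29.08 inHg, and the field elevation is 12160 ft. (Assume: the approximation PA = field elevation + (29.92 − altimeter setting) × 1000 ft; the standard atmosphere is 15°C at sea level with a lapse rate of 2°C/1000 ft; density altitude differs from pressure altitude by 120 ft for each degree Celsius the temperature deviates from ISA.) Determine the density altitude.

11560 ft

Pressure altitude = 12160 + (29.92 − 29.08) × 1000 = 12160 + (+840) = 13000 ft.
ISA temperature at 13000 ft = 15 − 2 × (13000/1000) = -11°C.
ISA deviation = -23 − (-11) = -12°C.
Density altitude = 13000 + 120 × (-12) = 11560 ft.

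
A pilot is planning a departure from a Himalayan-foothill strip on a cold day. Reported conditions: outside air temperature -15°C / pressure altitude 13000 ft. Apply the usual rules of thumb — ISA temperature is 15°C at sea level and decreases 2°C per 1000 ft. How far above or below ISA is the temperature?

ISA-4°C

ISA temperature at 13000 ft = 15 − 2 × (13000/1000) = -11°C.
Deviation = OAT − ISA = -15 − (-11) = -4°C.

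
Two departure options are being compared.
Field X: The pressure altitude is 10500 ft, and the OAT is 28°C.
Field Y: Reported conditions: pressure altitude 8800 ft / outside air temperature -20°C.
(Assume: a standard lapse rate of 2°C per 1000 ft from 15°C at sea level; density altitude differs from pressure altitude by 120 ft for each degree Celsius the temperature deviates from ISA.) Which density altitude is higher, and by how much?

Field X: ISA temp = -6°C, deviation +34°C, DA = 10500 + 120 × 34 = 14580 ft.
Field Y: ISA temp = -2.6°C, deviation -17.4°C, DA = 8800 + 120 × (-17.4) = 6712 ft.
Field X is higher by 14580 − 6712 = 7868 ft.

Field X by 7868 ft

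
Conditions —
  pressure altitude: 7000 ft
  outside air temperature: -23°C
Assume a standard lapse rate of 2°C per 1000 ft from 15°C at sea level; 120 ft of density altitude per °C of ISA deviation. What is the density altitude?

4120 ft

ISA temperature at 7000 ft = 15 − 2 × (7000/1000) = 1°C.
ISA deviation = -23 − 1 = -24°C.
Density altitude = 7000 + 120 × (-24) = 7000 + (-2880) = 4120 ft.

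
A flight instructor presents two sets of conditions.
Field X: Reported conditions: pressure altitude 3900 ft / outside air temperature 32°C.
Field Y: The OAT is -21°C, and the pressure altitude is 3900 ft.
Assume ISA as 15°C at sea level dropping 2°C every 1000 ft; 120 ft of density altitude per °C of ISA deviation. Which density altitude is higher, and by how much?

Field X: ISA temp = 7.2°C, deviation +24.8°C, DA = 3900 + 120 × 24.8 = 6876 ft.
Field Y: ISA temp = 7.2°C, deviation -28.2°C, DA = 3900 + 120 × (-28.2) = 516 ft.
Field X is higher by 6876 − 516 = 6360 ft.

Field X by 6360 ft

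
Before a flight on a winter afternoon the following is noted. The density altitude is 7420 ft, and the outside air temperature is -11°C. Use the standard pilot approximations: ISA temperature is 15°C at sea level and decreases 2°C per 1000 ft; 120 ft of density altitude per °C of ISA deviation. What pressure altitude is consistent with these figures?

DA = PA + 120 × (OAT − (15 − 2·PA/1000)) = PA + 120·OAT − 1800 + 0.24·PA = 1.24·PA + 120·OAT − 1800.
So 1.24·PA = 7420 − 120 × (-11) + 1800 = 10540.
PA = 10540 / 1.24 = 8500 ft.

8500 ft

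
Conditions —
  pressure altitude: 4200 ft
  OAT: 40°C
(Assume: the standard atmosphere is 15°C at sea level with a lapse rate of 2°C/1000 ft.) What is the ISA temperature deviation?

ISA+33.4°C

ISA temperature at 4200 ft = 15 − 2 × (4200/1000) = 6.6°C.
Deviation = OAT − ISA = 40 − 6.6 = +33.4°C.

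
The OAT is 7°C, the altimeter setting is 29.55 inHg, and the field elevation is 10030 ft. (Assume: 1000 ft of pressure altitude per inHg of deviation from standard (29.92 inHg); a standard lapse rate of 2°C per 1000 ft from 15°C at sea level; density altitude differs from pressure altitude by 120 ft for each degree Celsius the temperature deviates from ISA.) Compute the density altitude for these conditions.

11936 ft

Pressure altitude = 10030 + (29.92 − 29.55) × 1000 = 10030 + (+370) = 10400 ft.
ISA temperature at 10400 ft = 15 − 2 × (10400/1000) = -5.8°C.
ISA deviation = 7 − (-5.8) = +12.8°C.
Density altitude = 10400 + 120 × (12.8) = 11936 ft.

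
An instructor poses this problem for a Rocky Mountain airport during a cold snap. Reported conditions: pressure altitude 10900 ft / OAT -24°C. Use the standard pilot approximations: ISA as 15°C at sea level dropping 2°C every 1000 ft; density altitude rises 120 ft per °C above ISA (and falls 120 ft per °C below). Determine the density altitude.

ISA temperature at 10900 ft = 15 − 2 × (10900/1000) = -6.8°C.
ISA deviation = -24 − (-6.8) = -17.2°C.
Density altitude = 10900 + 120 × (-17.2) = 10900 + (-2064) = 8836 ft.

8836 ft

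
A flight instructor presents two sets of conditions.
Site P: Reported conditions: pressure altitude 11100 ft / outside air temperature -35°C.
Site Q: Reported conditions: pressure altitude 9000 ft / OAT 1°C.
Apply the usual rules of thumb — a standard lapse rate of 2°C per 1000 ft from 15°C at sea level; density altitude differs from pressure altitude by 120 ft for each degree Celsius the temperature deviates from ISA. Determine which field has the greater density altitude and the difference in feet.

Site Q by 1716 ft

Site P: ISA temp = -7.2°C, deviation -27.8°C, DA = 11100 + 120 × (-27.8) = 7764 ft.
Site Q: ISA temp = -3°C, deviation +4°C, DA = 9000 + 120 × 4 = 9480 ft.
Site Q is higher by 9480 − 7764 = 1716 ft.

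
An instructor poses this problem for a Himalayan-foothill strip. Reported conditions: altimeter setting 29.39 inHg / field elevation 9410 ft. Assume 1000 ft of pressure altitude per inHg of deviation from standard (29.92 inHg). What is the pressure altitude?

Pressure correction = (29.92 − 29.39) × 1000 = +530 ft.
Pressure altitude = 9410 + (+530) = 9940 ft.

9940 ft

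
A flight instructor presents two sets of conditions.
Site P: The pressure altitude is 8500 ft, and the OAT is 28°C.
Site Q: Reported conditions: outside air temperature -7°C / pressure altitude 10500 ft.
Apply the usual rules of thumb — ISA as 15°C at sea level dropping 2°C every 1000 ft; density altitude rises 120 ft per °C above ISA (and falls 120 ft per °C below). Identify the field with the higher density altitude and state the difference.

Site P by 1720 ft

Site P: ISA temp = -2°C, deviation +30°C, DA = 8500 + 120 × 30 = 12100 ft.
Site Q: ISA temp = -6°C, deviation -1°C, DA = 10500 + 120 × (-1) = 10380 ft.
Site P is higher by 12100 − 10380 = 1720 ft.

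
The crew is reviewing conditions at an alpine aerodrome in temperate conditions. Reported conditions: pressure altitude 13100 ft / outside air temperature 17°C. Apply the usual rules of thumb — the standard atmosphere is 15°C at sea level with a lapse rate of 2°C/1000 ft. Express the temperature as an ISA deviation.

ISA temperature at 13100 ft = 15 − 2 × (13100/1000) = -11.2°C.
Deviation = OAT − ISA = 17 − (-11.2) = +28.2°C.

ISA+28.2°C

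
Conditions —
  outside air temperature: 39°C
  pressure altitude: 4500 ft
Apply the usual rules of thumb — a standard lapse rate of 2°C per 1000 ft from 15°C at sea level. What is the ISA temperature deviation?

ISA+33°C

ISA temperature at 4500 ft = 15 − 2 × (4500/1000) = 6°C.
Deviation = OAT − ISA = 39 − 6 = +33°C.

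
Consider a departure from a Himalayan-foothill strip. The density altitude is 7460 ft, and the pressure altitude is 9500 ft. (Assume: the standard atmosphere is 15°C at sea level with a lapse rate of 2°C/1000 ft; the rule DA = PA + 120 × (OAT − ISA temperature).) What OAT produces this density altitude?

-21°C

Density altitude − pressure altitude = 7460 − 9500 = -2040 ft.
At 120 ft/°C that is an ISA deviation of -2040/120 = -17°C.
ISA temperature at 9500 ft = 15 − 2 × (9500/1000) = -4°C.
OAT = ISA + deviation = -4 + (-17) = -21°C.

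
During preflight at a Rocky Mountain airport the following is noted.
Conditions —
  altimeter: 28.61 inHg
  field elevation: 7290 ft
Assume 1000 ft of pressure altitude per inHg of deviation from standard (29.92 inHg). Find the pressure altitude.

8600 ft

Pressure correction = (29.92 − 28.61) × 1000 = +1310 ft.
Pressure altitude = 7290 + (+1310) = 8600 ft.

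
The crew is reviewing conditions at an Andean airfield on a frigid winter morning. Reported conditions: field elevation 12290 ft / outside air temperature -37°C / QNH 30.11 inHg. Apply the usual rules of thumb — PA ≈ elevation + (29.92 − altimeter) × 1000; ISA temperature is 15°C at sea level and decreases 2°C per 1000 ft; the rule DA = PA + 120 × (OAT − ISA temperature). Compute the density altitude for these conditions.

Pressure altitude = 12290 + (29.92 − 30.11) × 1000 = 12290 + (-190) = 12100 ft.
ISA temperature at 12100 ft = 15 − 2 × (12100/1000) = -9.2°C.
ISA deviation = -37 − (-9.2) = -27.8°C.
Density altitude = 12100 + 120 × (-27.8) = 8764 ft.

8764 ft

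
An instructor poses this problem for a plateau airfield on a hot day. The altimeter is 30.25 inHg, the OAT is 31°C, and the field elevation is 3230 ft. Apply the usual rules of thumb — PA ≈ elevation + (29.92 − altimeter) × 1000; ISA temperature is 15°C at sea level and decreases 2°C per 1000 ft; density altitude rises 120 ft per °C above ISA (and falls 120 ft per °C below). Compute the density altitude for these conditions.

5516 ft

Pressure altitude = 3230 + (29.92 − 30.25) × 1000 = 3230 + (-330) = 2900 ft.
ISA temperature at 2900 ft = 15 − 2 × (2900/1000) = 9.2°C.
ISA deviation = 31 − 9.2 = +21.8°C.
Density altitude = 2900 + 120 × (21.8) = 5516 ft.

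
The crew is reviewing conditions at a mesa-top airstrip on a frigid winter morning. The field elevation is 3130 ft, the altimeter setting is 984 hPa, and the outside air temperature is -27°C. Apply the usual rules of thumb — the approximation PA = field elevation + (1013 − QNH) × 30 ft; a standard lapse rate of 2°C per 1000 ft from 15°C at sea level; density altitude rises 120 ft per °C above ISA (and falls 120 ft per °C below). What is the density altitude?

Pressure altitude = 3130 + (1013 − 984) × 30 = 3130 + (+870) = 4000 ft.
ISA temperature at 4000 ft = 15 − 2 × (4000/1000) = 7°C.
ISA deviation = -27 − 7 = -34°C.
Density altitude = 4000 + 120 × (-34) = -80 ft.

-80 ft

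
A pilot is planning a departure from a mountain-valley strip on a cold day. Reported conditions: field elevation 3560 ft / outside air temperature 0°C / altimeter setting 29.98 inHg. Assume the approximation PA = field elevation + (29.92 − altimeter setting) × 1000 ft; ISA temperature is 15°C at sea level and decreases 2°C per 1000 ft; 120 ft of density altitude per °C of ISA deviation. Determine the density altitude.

Pressure altitude = 3560 + (29.92 − 29.98) × 1000 = 3560 + (-60) = 3500 ft.
ISA temperature at 3500 ft = 15 − 2 × (3500/1000) = 8°C.
ISA deviation = 0 − 8 = -8°C.
Density altitude = 3500 + 120 × (-8) = 2540 ft.

2540 ft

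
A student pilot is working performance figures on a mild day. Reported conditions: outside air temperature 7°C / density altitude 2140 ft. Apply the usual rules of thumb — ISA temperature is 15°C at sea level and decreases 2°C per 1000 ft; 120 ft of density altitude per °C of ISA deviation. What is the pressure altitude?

2500 ft

DA = PA + 120 × (OAT − (15 − 2·PA/1000)) = PA + 120·OAT − 1800 + 0.24·PA = 1.24·PA + 120·OAT − 1800.
So 1.24·PA = 2140 − 120 × 7 + 1800 = 3100.
PA = 3100 / 1.24 = 2500 ft.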